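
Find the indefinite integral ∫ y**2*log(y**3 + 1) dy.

Let u = y**3 + 1, so du = (3*y**2) dy.
The integral becomes (1/3)·∫ log(u) du; integrate by parts with u′=log(u), dv′=du.

y**3*log(y**3 + 1)/3 - y**3/3 + log(y**3 + 1)/3 + C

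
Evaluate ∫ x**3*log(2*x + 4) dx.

x**4*log(2*x + 4)/4 - x**4/16 + x**3/6 - x**2/2 + 2*x - 4*log(x + 2) + C

Use integration by parts with u = log(2*x + 4), dv = x**3 dx.
Then du = 2/(2*x + 4) dx and v = x**4/4.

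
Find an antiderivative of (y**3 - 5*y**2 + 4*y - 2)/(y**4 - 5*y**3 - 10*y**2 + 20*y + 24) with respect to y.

Factor the denominator: (y - 6)*(y - 2)*(y + 1)*(y + 2).
Partial-fraction decomposition: 19/(16*(y + 2)) - 4/(7*(y + 1)) + 1/(8*(y - 2)) + 29/(112*(y - 6)).
Integrate each term: A/(y−a) contributes A·log|y−a|.

29*log(y - 6)/112 + log(y - 2)/8 - 4*log(y + 1)/7 + 19*log(y + 2)/16 + C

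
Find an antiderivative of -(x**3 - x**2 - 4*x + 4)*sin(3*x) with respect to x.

x**3*cos(3*x)/3 - x**2*sin(3*x)/3 - x**2*cos(3*x)/3 + 2*x*sin(3*x)/9 - 14*x*cos(3*x)/9 + 14*sin(3*x)/27 + 38*cos(3*x)/27 + C

Use integration by parts with u = x**3 - x**2 - 4*x + 4, dv = -sin(3*x) dx, so v = cos(3*x)/3.
Apply parts 3 times (tabular method): alternate signs, differentiate u down to 0, integrate dv up.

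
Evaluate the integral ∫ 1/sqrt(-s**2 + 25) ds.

Substitute s = 5·sin(θ), so ds = 5·cos(θ) dθ and the radical becomes sqrt(-s**2 + 25) = 5·cos(θ) by the Pythagorean identity.
Integrate the resulting trig expression in θ, then back-substitute θ = asin(s/5), sin(θ) = s/5, cos(θ) = sqrt(-s**2 + 25)/5 (absorbing any constant into C).

asin(s/5) + C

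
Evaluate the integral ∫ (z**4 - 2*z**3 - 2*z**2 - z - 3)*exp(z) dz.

(z**4 - 6*z**3 + 16*z**2 - 33*z + 30)*exp(z) + C

Use integration by parts with u = z**4 - 2*z**3 - 2*z**2 - z - 3, dv = exp(z) dz, so v = exp(z).
Apply parts 4 times (tabular method): alternate signs, differentiate u down to 0, integrate dv up.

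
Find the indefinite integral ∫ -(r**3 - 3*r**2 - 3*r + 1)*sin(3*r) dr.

r**3*cos(3*r)/3 - r**2*sin(3*r)/3 - r**2*cos(3*r) + 2*r*sin(3*r)/3 - 11*r*cos(3*r)/9 + 11*sin(3*r)/27 + 5*cos(3*r)/9 + C

Use integration by parts with u = r**3 - 3*r**2 - 3*r + 1, dv = -sin(3*r) dr, so v = cos(3*r)/3.
Apply parts 3 times (tabular method): alternate signs, differentiate u down to 0, integrate dv up.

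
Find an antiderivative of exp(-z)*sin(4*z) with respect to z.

Let I denote the integral. Integrate by parts with u = sin(4*z), dv = exp(-z) dz, so v = -exp(-z): I = -exp(-z)*sin(4*z) + 4·∫ exp(-z)*cos(4*z) dz.
Apply parts again with u = cos(4*z), dv = exp(-z) dz: ∫ exp(-z)*cos(4*z) dz = -exp(-z)*cos(4*z) − 4·I. Substituting back brings back I: I = -exp(-z)*sin(4*z) - 4*exp(-z)*cos(4*z) − 16·I.
Solving for I: (1 + 16)·I equals the remaining terms, so I = (1/17)·(-exp(-z)*sin(4*z) - 4*exp(-z)*cos(4*z)).

-exp(-z)*sin(4*z)/17 - 4*exp(-z)*cos(4*z)/17 + C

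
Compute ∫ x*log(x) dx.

x**2*log(x)/2 - x**2/4 + C

Use integration by parts with u = log(x), dv = x dx.
Then du = 1/x dx and v = x**2/2.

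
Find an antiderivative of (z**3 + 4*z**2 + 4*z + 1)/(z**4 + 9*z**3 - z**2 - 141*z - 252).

145*log(z - 4)/539 - 101*log(z + 3)/392 + 87*log(z + 7)/88 - 1/(14*z + 42) + C

Factor the denominator: (z - 4)*(z + 3)**2*(z + 7).
Partial-fraction decomposition: 87/(88*(z + 7)) - 101/(392*(z + 3)) + 1/(14*(z + 3)**2) + 145/(539*(z - 4)).
Integrate each term; A/(z−a) gives A·log|z−a|; A/(z−a)² gives −A/(z−a).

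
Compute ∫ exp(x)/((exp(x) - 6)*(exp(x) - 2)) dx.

log(exp(x) - 6)/4 - log(exp(x) - 2)/4 + C

Let u = e^x, du = e^x dx.
The integral becomes ∫ du/((u-2)(u-6)); decompose into partial fractions.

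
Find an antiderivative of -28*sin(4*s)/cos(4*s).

7*log(cos(4*s)) + C

Let u = cos(4*s), so du = (-4*sin(4*s)) ds.
Rewriting, the integral becomes 7·∫ 1/u du = 7·log(u).
Substituting back, u = cos(4*s).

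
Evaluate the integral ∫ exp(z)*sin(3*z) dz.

Let I denote the integral. Integrate by parts with u = sin(3*z), dv = exp(z) dz, so v = exp(z): I = exp(z)*sin(3*z) − 3·∫ exp(z)*cos(3*z) dz.
Apply parts again with u = cos(3*z), dv = exp(z) dz: ∫ exp(z)*cos(3*z) dz = exp(z)*cos(3*z) + 3·I. Substituting back brings back I: I = exp(z)*sin(3*z) - 3*exp(z)*cos(3*z) − 9·I.
Solving for I: (1 + 9)·I equals the remaining terms, so I = (1/10)·(exp(z)*sin(3*z) - 3*exp(z)*cos(3*z)).

exp(z)*sin(3*z)/10 - 3*exp(z)*cos(3*z)/10 + C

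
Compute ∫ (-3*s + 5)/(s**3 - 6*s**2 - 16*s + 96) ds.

-13*log(s - 6)/20 + 7*log(s - 4)/16 + 17*log(s + 4)/80 + C

Factor the denominator: (s - 6)*(s - 4)*(s + 4).
Partial-fraction decomposition: 17/(80*(s + 4)) + 7/(16*(s - 4)) - 13/(20*(s - 6)).
Integrate each term: A/(s−a) contributes A·log|s−a|.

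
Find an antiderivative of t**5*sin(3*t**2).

-t**4*cos(3*t**2)/6 + t**2*sin(3*t**2)/9 + cos(3*t**2)/27 + C

Let u = t², du = 2t dt; rewrite as (1/2)∫ u^2·sin(3u) du.
Now integrate by parts 2 times.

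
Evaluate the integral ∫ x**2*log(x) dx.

x**3*log(x)/3 - x**3/9 + C

Use integration by parts with u = log(x), dv = x**2 dx.
Then du = 1/x dx and v = x**3/3.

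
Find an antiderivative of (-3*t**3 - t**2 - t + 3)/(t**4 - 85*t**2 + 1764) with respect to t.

Factor the denominator: (t - 7)*(t - 6)*(t + 6)*(t + 7).
Partial-fraction decomposition: -495/(91*(t + 7)) + 207/(52*(t + 6)) + 229/(52*(t - 6)) - 541/(91*(t - 7)).
Integrate each term: A/(t−a) contributes A·log|t−a|.

-541*log(t - 7)/91 + 229*log(t - 6)/52 + 207*log(t + 6)/52 - 495*log(t + 7)/91 + C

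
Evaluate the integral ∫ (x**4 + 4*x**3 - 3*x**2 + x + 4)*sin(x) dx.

-x**4*cos(x) + 4*x**3*sin(x) - 4*x**3*cos(x) + 12*x**2*sin(x) + 15*x**2*cos(x) - 30*x*sin(x) + 23*x*cos(x) - 23*sin(x) - 34*cos(x) + C

Use integration by parts with u = x**4 + 4*x**3 - 3*x**2 + x + 4, dv = sin(x) dx, so v = -cos(x).
Apply parts 4 times (tabular method): alternate signs, differentiate u down to 0, integrate dv up.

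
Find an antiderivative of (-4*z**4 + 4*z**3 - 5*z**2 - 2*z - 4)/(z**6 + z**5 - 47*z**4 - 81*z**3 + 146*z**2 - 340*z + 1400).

-1699*log(z - 7)/7632 + 3*log(z - 2)/98 + 1381199*log(z + 5)/5934096 - 3633*log(z**2 + 4)/178292 - 2619*atan(z/2)/89146 + 3119/(2436*z + 12180) + C

Factor the denominator: (z - 7)*(z - 2)*(z + 5)**2*(z**2 + 4).
Partial-fraction decomposition: -3*(1211*z + 1746)/(89146*(z**2 + 4)) + 1381199/(5934096*(z + 5)) - 3119/(2436*(z + 5)**2) + 3/(98*(z - 2)) - 1699/(7632*(z - 7)).
Integrate each term; A/(z−a) gives A·log|z−a|; the (Bz+D)/(z²+p²) term gives a log and an atan.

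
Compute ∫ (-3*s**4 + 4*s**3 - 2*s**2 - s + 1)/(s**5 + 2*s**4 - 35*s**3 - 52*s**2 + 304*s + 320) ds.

Factor the denominator: (s - 4)**2*(s + 1)*(s + 4)*(s + 5).
Partial-fraction decomposition: -2419/(324*(s + 5)) + 1051/(192*(s + 4)) - 7/(300*(s + 1)) - 127601/(129600*(s - 4)) - 547/(360*(s - 4)**2).
Integrate each term; A/(s−a) gives A·log|s−a|; A/(s−a)² gives −A/(s−a).

-127601*log(s - 4)/129600 - 7*log(s + 1)/300 + 1051*log(s + 4)/192 - 2419*log(s + 5)/324 + 547/(360*s - 1440) + C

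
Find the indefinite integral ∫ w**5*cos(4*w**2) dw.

Let u = w², du = 2w dw; rewrite as (1/2)∫ u^2·cos(4u) du.
Now integrate by parts 2 times.

w**4*sin(4*w**2)/8 + w**2*cos(4*w**2)/16 - sin(4*w**2)/64 + C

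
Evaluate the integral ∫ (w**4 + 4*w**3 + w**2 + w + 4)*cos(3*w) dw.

Use integration by parts with u = w**4 + 4*w**3 + w**2 + w + 4, dv = cos(3*w) dw, so v = sin(3*w)/3.
Apply parts 4 times (tabular method): alternate signs, differentiate u down to 0, integrate dv up.

w**4*sin(3*w)/3 + 4*w**3*sin(3*w)/3 + 4*w**3*cos(3*w)/9 - w**2*sin(3*w)/9 + 4*w**2*cos(3*w)/3 - 5*w*sin(3*w)/9 - 2*w*cos(3*w)/27 + 110*sin(3*w)/81 - 5*cos(3*w)/27 + C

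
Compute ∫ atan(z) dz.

Use integration by parts with u = arctan(z), dv = dz.
Then du = 1/(z**2 + 1) dz.

z*atan(z) - log(z**2 + 1)/2 + C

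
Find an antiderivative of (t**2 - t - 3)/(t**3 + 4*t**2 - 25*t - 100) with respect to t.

17*log(t - 5)/90 - 17*log(t + 4)/9 + 27*log(t + 5)/10 + C

Factor the denominator: (t - 5)*(t + 4)*(t + 5).
Partial-fraction decomposition: 27/(10*(t + 5)) - 17/(9*(t + 4)) + 17/(90*(t - 5)).
Integrate each term: A/(t−a) contributes A·log|t−a|.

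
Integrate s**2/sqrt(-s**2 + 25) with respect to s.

Substitute s = 5·sin(θ), so ds = 5·cos(θ) dθ and the radical becomes sqrt(-s**2 + 25) = 5·cos(θ) by the Pythagorean identity.
Integrate the resulting trig expression in θ, then back-substitute θ = asin(s/5), sin(θ) = s/5, cos(θ) = sqrt(-s**2 + 25)/5 (absorbing any constant into C).

-s*sqrt(-s**2 + 25)/2 + 25*asin(s/5)/2 + C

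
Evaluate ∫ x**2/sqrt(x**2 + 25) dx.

x*sqrt(x**2 + 25)/2 - 25*log(x + sqrt(x**2 + 25))/2 + C

Substitute x = 5·tan(θ), so dx = 5·sec(θ)^2 dθ and the radical becomes sqrt(x**2 + 25) = 5·sec(θ) by the Pythagorean identity.
Integrate the resulting trig expression in θ, then back-substitute tan(θ) = x/5, sec(θ) = sqrt(x**2 + 25)/5 (absorbing any constant into C).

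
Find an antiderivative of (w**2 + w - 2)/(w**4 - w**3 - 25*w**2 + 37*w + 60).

Factor the denominator: (w - 4)*(w - 3)*(w + 1)*(w + 5).
Partial-fraction decomposition: -1/(16*(w + 5)) - 1/(40*(w + 1)) - 5/(16*(w - 3)) + 2/(5*(w - 4)).
Integrate each term: A/(w−a) contributes A·log|w−a|.

2*log(w - 4)/5 - 5*log(w - 3)/16 - log(w + 1)/40 - log(w + 5)/16 + C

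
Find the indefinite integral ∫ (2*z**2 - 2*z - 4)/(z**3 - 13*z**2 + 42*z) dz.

-2*log(z)/21 + 80*log(z - 7)/7 - 28*log(z - 6)/3 + C

Factor the denominator: z*(z - 7)*(z - 6).
Partial-fraction decomposition: -28/(3*(z - 6)) + 80/(7*(z - 7)) - 2/(21*z).
Integrate each term: A/(z−a) contributes A·log|z−a|.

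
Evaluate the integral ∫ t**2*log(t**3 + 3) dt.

Let u = t**3 + 3, so du = (3*t**2) dt.
The integral becomes (1/3)·∫ log(u) du; integrate by parts with u′=log(u), dv′=du.

t**3*log(t**3 + 3)/3 - t**3/3 + log(t**3 + 3) + C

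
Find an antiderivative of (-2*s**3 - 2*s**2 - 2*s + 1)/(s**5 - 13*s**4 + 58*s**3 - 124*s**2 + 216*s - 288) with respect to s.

-103*log(s - 6)/48 + 167*log(s - 4)/40 - 77*log(s - 3)/39 - 57*log(s**2 + 4)/2080 + 51*atan(s/2)/1040 + C

Factor the denominator: (s - 6)*(s - 4)*(s - 3)*(s**2 + 4).
Partial-fraction decomposition: -3*(19*s - 34)/(1040*(s**2 + 4)) - 77/(39*(s - 3)) + 167/(40*(s - 4)) - 103/(48*(s - 6)).
Integrate each term; A/(s−a) gives A·log|s−a|; the (Bs+D)/(s²+p²) term gives a log and an atan.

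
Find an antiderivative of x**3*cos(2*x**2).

Let u = x², du = 2x dx; rewrite as (1/2)∫ u^1·cos(2u) du.
Now integrate by parts 1 time.

x**2*sin(2*x**2)/4 + cos(2*x**2)/8 + C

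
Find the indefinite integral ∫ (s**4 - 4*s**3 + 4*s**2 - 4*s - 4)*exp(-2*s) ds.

Use integration by parts with u = s**4 - 4*s**3 + 4*s**2 - 4*s - 4, dv = exp(-2*s) ds, so v = -exp(-2*s)/2.
Apply parts 4 times (tabular method): alternate signs, differentiate u down to 0, integrate dv up.

(-2*s**4 + 4*s**3 - 2*s**2 + 6*s + 11)*exp(-2*s)/4 + C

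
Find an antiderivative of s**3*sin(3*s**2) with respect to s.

-s**2*cos(3*s**2)/6 + sin(3*s**2)/18 + C

Let u = s², du = 2s ds; rewrite as (1/2)∫ u^1·sin(3u) du.
Now integrate by parts 1 time.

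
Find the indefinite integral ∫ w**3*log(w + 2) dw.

Use integration by parts with u = log(w + 2), dv = w**3 dw.
Then du = 1/(w + 2) dw and v = w**4/4.

w**4*log(w + 2)/4 - w**4/16 + w**3/6 - w**2/2 + 2*w - 4*log(w + 2) + C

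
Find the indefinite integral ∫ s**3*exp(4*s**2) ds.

(4*s**2 - 1)*exp(4*s**2)/32 + C

Let u = s², du = 2s ds; rewrite as (1/2)∫ u^1·exp(4u) du.
Now integrate by parts 1 time.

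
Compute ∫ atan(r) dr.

Use integration by parts with u = arctan(r), dv = dr.
Then du = 1/(r**2 + 1) dr.

r*atan(r) - log(r**2 + 1)/2 + C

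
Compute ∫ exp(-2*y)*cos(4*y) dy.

exp(-2*y)*sin(4*y)/5 - exp(-2*y)*cos(4*y)/10 + C

Let I denote the integral. Integrate by parts with u = cos(4*y), dv = exp(-2*y) dy, so v = -exp(-2*y)/2: I = -exp(-2*y)*cos(4*y)/2 − 2·∫ exp(-2*y)*sin(4*y) dy.
Apply parts again with u = sin(4*y), dv = exp(-2*y) dy: ∫ exp(-2*y)*sin(4*y) dy = -exp(-2*y)*sin(4*y)/2 + 2·I. Substituting back brings back I: I = exp(-2*y)*sin(4*y) - exp(-2*y)*cos(4*y)/2 − 4·I.
Solving for I: (1 + 4)·I equals the remaining terms, so I = (1/5)·(exp(-2*y)*sin(4*y) - exp(-2*y)*cos(4*y)/2).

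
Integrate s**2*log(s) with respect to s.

Use integration by parts with u = log(s), dv = s**2 ds.
Then du = 1/s ds and v = s**3/3.

s**3*log(s)/3 - s**3/9 + C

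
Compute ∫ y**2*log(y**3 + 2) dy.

y**3*log(y**3 + 2)/3 - y**3/3 + 2*log(y**3 + 2)/3 + C

Let u = y**3 + 2, so du = (3*y**2) dy.
The integral becomes (1/3)·∫ log(u) du; integrate by parts with u′=log(u), dv′=du.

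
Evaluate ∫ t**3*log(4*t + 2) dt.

Use integration by parts with u = log(4*t + 2), dv = t**3 dt.
Then du = 4/(4*t + 2) dt and v = t**4/4.

t**4*log(4*t + 2)/4 - t**4/16 + t**3/24 - t**2/32 + t/32 - log(2*t + 1)/64 + C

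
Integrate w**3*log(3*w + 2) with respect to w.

Use integration by parts with u = log(3*w + 2), dv = w**3 dw.
Then du = 3/(3*w + 2) dw and v = w**4/4.

w**4*log(3*w + 2)/4 - w**4/16 + w**3/18 - w**2/18 + 2*w/27 - 4*log(3*w + 2)/81 + C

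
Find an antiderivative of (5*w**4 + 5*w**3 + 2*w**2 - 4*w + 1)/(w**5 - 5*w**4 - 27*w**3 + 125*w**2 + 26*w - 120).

1087*log(w - 6)/110 - 539*log(w - 4)/90 + log(w - 1)/20 - log(w + 1)/40 + 857*log(w + 5)/792 + C

Factor the denominator: (w - 6)*(w - 4)*(w - 1)*(w + 1)*(w + 5).
Partial-fraction decomposition: 857/(792*(w + 5)) - 1/(40*(w + 1)) + 1/(20*(w - 1)) - 539/(90*(w - 4)) + 1087/(110*(w - 6)).
Integrate each term: A/(w−a) contributes A·log|w−a|.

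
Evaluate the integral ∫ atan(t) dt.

Use integration by parts with u = arctan(t), dv = dt.
Then du = 1/(t**2 + 1) dt.

t*atan(t) - log(t**2 + 1)/2 + C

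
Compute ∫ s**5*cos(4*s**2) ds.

s**4*sin(4*s**2)/8 + s**2*cos(4*s**2)/16 - sin(4*s**2)/64 + C

Let u = s², du = 2s ds; rewrite as (1/2)∫ u^2·cos(4u) du.
Now integrate by parts 2 times.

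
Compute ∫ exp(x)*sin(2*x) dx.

Let I denote the integral. Integrate by parts with u = sin(2*x), dv = exp(x) dx, so v = exp(x): I = exp(x)*sin(2*x) − 2·∫ exp(x)*cos(2*x) dx.
Apply parts again with u = cos(2*x), dv = exp(x) dx: ∫ exp(x)*cos(2*x) dx = exp(x)*cos(2*x) + 2·I. Substituting back brings back I: I = exp(x)*sin(2*x) - 2*exp(x)*cos(2*x) − 4·I.
Solving for I: (1 + 4)·I equals the remaining terms, so I = (1/5)·(exp(x)*sin(2*x) - 2*exp(x)*cos(2*x)).

exp(x)*sin(2*x)/5 - 2*exp(x)*cos(2*x)/5 + C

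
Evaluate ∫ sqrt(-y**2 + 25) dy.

Substitute y = 5·sin(θ), so dy = 5·cos(θ) dθ and the radical becomes sqrt(-y**2 + 25) = 5·cos(θ) by the Pythagorean identity.
Integrate the resulting trig expression in θ, then back-substitute θ = asin(y/5), sin(θ) = y/5, cos(θ) = sqrt(-y**2 + 25)/5 (absorbing any constant into C).

y*sqrt(-y**2 + 25)/2 + 25*asin(y/5)/2 + C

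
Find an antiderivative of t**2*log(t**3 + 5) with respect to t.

t**3*log(t**3 + 5)/3 - t**3/3 + 5*log(t**3 + 5)/3 + C

Let u = t**3 + 5, so du = (3*t**2) dt.
The integral becomes (1/3)·∫ log(u) du; integrate by parts with u′=log(u), dv′=du.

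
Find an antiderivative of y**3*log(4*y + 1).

Use integration by parts with u = log(4*y + 1), dv = y**3 dy.
Then du = 4/(4*y + 1) dy and v = y**4/4.

y**4*log(4*y + 1)/4 - y**4/16 + y**3/48 - y**2/128 + y/256 - log(4*y + 1)/1024 + C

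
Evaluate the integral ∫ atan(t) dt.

Use integration by parts with u = arctan(t), dv = dt.
Then du = 1/(t**2 + 1) dt.

t*atan(t) - log(t**2 + 1)/2 + C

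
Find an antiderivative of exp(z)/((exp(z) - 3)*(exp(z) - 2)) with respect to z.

Let u = e^z, du = e^z dz.
The integral becomes ∫ du/((u-2)(u-3)); decompose into partial fractions.

log(exp(z) - 3) - log(exp(z) - 2) + C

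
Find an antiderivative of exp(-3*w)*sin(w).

-3*exp(-3*w)*sin(w)/10 - exp(-3*w)*cos(w)/10 + C

Let I denote the integral. Integrate by parts with u = sin(w), dv = exp(-3*w) dw, so v = -exp(-3*w)/3: I = -exp(-3*w)*sin(w)/3 + (1/3)·∫ exp(-3*w)*cos(w) dw.
Apply parts again with u = cos(w), dv = exp(-3*w) dw: ∫ exp(-3*w)*cos(w) dw = -exp(-3*w)*cos(w)/3 − (1/3)·I. Substituting back brings back I: I = -exp(-3*w)*sin(w)/3 - exp(-3*w)*cos(w)/9 − (1/9)·I.
Solving for I: (1 + 1/9)·I equals the remaining terms, so I = (9/10)·(-exp(-3*w)*sin(w)/3 - exp(-3*w)*cos(w)/9).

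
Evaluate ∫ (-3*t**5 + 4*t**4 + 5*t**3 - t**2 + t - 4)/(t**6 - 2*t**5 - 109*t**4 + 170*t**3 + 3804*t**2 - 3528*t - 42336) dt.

Factor the denominator: (t - 7)*(t - 6)**2*(t + 4)*(t + 6)*(t + 7).
Partial-fraction decomposition: -29125/(3549*(t + 7)) + 13693/(1872*(t + 6)) - 469/(825*(t + 4)) + 10960223/(608400*(t - 6)) + 8549/(780*(t - 6)**2) - 19574/(1001*(t - 7)).
Integrate each term; A/(t−a) gives A·log|t−a|; A/(t−a)² gives −A/(t−a).

-19574*log(t - 7)/1001 + 10960223*log(t - 6)/608400 - 469*log(t + 4)/825 + 13693*log(t + 6)/1872 - 29125*log(t + 7)/3549 - 8549/(780*t - 4680) + C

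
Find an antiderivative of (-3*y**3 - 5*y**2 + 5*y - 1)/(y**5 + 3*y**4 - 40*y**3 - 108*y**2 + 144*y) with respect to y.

-log(y)/144 - 799*log(y - 6)/3600 + 4*log(y - 1)/175 - 91*log(y + 4)/400 + 437*log(y + 6)/1008 + C

Factor the denominator: y*(y - 6)*(y - 1)*(y + 4)*(y + 6).
Partial-fraction decomposition: 437/(1008*(y + 6)) - 91/(400*(y + 4)) + 4/(175*(y - 1)) - 799/(3600*(y - 6)) - 1/(144*y).
Integrate each term: A/(y−a) contributes A·log|y−a|.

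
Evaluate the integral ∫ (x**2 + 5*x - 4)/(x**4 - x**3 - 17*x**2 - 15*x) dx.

4*log(x)/15 + 23*log(x - 5)/120 - 2*log(x + 1)/3 + 5*log(x + 3)/24 + C

Factor the denominator: x*(x - 5)*(x + 1)*(x + 3).
Partial-fraction decomposition: 5/(24*(x + 3)) - 2/(3*(x + 1)) + 23/(120*(x - 5)) + 4/(15*x).
Integrate each term: A/(x−a) contributes A·log|x−a|.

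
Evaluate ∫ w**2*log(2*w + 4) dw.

Use integration by parts with u = log(2*w + 4), dv = w**2 dw.
Then du = 2/(2*w + 4) dw and v = w**3/3.

w**3*log(2*w + 4)/3 - w**3/9 + w**2/3 - 4*w/3 + 8*log(w + 2)/3 + C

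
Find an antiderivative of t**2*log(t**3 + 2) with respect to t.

t**3*log(t**3 + 2)/3 - t**3/3 + 2*log(t**3 + 2)/3 + C

Let u = t**3 + 2, so du = (3*t**2) dt.
The integral becomes (1/3)·∫ log(u) du; integrate by parts with u′=log(u), dv′=du.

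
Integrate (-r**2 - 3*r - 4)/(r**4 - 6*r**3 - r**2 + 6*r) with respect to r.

Factor the denominator: r*(r - 6)*(r - 1)*(r + 1).
Partial-fraction decomposition: 1/(7*(r + 1)) + 4/(5*(r - 1)) - 29/(105*(r - 6)) - 2/(3*r).
Integrate each term: A/(r−a) contributes A·log|r−a|.

-2*log(r)/3 - 29*log(r - 6)/105 + 4*log(r - 1)/5 + log(r + 1)/7 + C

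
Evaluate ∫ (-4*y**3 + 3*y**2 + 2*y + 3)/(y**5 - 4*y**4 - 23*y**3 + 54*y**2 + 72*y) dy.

log(y)/24 - 247*log(y - 6)/420 + 2*log(y - 3)/7 - 2*log(y + 1)/21 + 299*log(y + 4)/840 + C

Factor the denominator: y*(y - 6)*(y - 3)*(y + 1)*(y + 4).
Partial-fraction decomposition: 299/(840*(y + 4)) - 2/(21*(y + 1)) + 2/(7*(y - 3)) - 247/(420*(y - 6)) + 1/(24*y).
Integrate each term: A/(y−a) contributes A·log|y−a|.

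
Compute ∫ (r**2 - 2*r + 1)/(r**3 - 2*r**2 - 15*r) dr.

-log(r)/15 + 2*log(r - 5)/5 + 2*log(r + 3)/3 + C

Factor the denominator: r*(r - 5)*(r + 3).
Partial-fraction decomposition: 2/(3*(r + 3)) + 2/(5*(r - 5)) - 1/(15*r).
Integrate each term: A/(r−a) contributes A·log|r−a|.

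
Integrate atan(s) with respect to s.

Use integration by parts with u = arctan(s), dv = ds.
Then du = 1/(s**2 + 1) ds.

s*atan(s) - log(s**2 + 1)/2 + C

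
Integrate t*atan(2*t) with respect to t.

Use integration by parts with u = arctan(2*t), dv = t dt.
Then du = 2/(4*t**2 + 1) dt.

t**2*atan(2*t)/2 - t/4 + atan(2*t)/8 + C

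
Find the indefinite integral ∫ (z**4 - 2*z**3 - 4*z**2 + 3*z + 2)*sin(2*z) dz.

-z**4*cos(2*z)/2 + z**3*sin(2*z) + z**3*cos(2*z) - 3*z**2*sin(2*z)/2 + 7*z**2*cos(2*z)/2 - 7*z*sin(2*z)/2 - 3*z*cos(2*z) + 3*sin(2*z)/2 - 11*cos(2*z)/4 + C

Use integration by parts with u = z**4 - 2*z**3 - 4*z**2 + 3*z + 2, dv = sin(2*z) dz, so v = -cos(2*z)/2.
Apply parts 4 times (tabular method): alternate signs, differentiate u down to 0, integrate dv up.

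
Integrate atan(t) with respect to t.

Use integration by parts with u = arctan(t), dv = dt.
Then du = 1/(t**2 + 1) dt.

t*atan(t) - log(t**2 + 1)/2 + C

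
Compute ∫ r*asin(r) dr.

r**2*asin(r)/2 + r*sqrt(-r**2 + 1)/4 - asin(r)/4 + C

Use integration by parts with u = arcsin(r), dv = r dr.
Then du = 1/sqrt(-r**2 + 1) dr.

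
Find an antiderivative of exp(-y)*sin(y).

-exp(-y)*sin(y)/2 - exp(-y)*cos(y)/2 + C

Let I denote the integral. Integrate by parts with u = sin(y), dv = exp(-y) dy, so v = -exp(-y): I = -exp(-y)*sin(y) + ∫ exp(-y)*cos(y) dy.
Apply parts again with u = cos(y), dv = exp(-y) dy: ∫ exp(-y)*cos(y) dy = -exp(-y)*cos(y) − I. Substituting back brings back I: I = -exp(-y)*sin(y) - exp(-y)*cos(y) − I.
Solving for I: (1 + 1)·I equals the remaining terms, so I = (1/2)·(-exp(-y)*sin(y) - exp(-y)*cos(y)).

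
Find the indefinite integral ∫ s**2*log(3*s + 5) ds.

Use integration by parts with u = log(3*s + 5), dv = s**2 ds.
Then du = 3/(3*s + 5) ds and v = s**3/3.

s**3*log(3*s + 5)/3 - s**3/9 + 5*s**2/18 - 25*s/27 + 125*log(3*s + 5)/81 + C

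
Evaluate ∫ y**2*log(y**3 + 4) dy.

Let u = y**3 + 4, so du = (3*y**2) dy.
The integral becomes (1/3)·∫ log(u) du; integrate by parts with u′=log(u), dv′=du.

y**3*log(y**3 + 4)/3 - y**3/3 + 4*log(y**3 + 4)/3 + C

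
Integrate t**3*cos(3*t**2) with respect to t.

t**2*sin(3*t**2)/6 + cos(3*t**2)/18 + C

Let u = t², du = 2t dt; rewrite as (1/2)∫ u^1·cos(3u) du.
Now integrate by parts 1 time.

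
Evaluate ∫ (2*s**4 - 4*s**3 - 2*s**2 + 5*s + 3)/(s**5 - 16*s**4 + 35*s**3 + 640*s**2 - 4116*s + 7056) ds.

1685*log(s - 7)/21 - 51781*log(s - 6)/676 - 247*log(s - 4)/132 + 3022*log(s + 7)/13013 + 1689/(26*s - 156) + C

Factor the denominator: (s - 7)*(s - 6)**2*(s - 4)*(s + 7).
Partial-fraction decomposition: 3022/(13013*(s + 7)) - 247/(132*(s - 4)) - 51781/(676*(s - 6)) - 1689/(26*(s - 6)**2) + 1685/(21*(s - 7)).
Integrate each term; A/(s−a) gives A·log|s−a|; A/(s−a)² gives −A/(s−a).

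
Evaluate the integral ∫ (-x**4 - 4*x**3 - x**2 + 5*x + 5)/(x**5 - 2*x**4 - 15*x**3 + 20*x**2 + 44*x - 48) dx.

-503*log(x - 4)/252 + 37*log(x - 2)/40 + log(x - 1)/9 - 7*log(x + 2)/72 + 2*log(x + 3)/35 + C

Factor the denominator: (x - 4)*(x - 2)*(x - 1)*(x + 2)*(x + 3).
Partial-fraction decomposition: 2/(35*(x + 3)) - 7/(72*(x + 2)) + 1/(9*(x - 1)) + 37/(40*(x - 2)) - 503/(252*(x - 4)).
Integrate each term: A/(x−a) contributes A·log|x−a|.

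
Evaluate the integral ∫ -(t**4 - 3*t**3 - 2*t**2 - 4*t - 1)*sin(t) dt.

Use integration by parts with u = t**4 - 3*t**3 - 2*t**2 - 4*t - 1, dv = -sin(t) dt, so v = cos(t).
Apply parts 4 times (tabular method): alternate signs, differentiate u down to 0, integrate dv up.

t**4*cos(t) - 4*t**3*sin(t) - 3*t**3*cos(t) + 9*t**2*sin(t) - 14*t**2*cos(t) + 28*t*sin(t) + 14*t*cos(t) - 14*sin(t) + 27*cos(t) + C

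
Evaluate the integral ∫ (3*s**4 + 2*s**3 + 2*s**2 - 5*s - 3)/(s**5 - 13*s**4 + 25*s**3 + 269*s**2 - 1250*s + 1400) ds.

Factor the denominator: (s - 7)*(s - 5)*(s - 4)*(s - 2)*(s + 5).
Partial-fraction decomposition: 1697/(7560*(s + 5)) - 59/(210*(s - 2)) + 905/(54*(s - 4)) - 2147/(60*(s - 5)) + 7949/(360*(s - 7)).
Integrate each term: A/(s−a) contributes A·log|s−a|.

7949*log(s - 7)/360 - 2147*log(s - 5)/60 + 905*log(s - 4)/54 - 59*log(s - 2)/210 + 1697*log(s + 5)/7560 + C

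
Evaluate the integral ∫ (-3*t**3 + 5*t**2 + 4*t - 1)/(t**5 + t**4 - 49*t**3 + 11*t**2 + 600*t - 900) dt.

Factor the denominator: (t - 5)*(t - 3)*(t - 2)*(t + 5)*(t + 6).
Partial-fraction decomposition: 73/(72*(t + 6)) - 479/(560*(t + 5)) + 1/(56*(t - 2)) + 25/(144*(t - 3)) - 7/(20*(t - 5)).
Integrate each term: A/(t−a) contributes A·log|t−a|.

-7*log(t - 5)/20 + 25*log(t - 3)/144 + log(t - 2)/56 - 479*log(t + 5)/560 + 73*log(t + 6)/72 + C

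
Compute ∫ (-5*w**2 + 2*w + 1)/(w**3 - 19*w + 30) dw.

Factor the denominator: (w - 3)*(w - 2)*(w + 5).
Partial-fraction decomposition: -67/(28*(w + 5)) + 15/(7*(w - 2)) - 19/(4*(w - 3)).
Integrate each term: A/(w−a) contributes A·log|w−a|.

-19*log(w - 3)/4 + 15*log(w - 2)/7 - 67*log(w + 5)/28 + C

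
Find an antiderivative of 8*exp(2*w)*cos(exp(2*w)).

Let u = exp(2*w), so du = (2*exp(2*w)) dw.
Rewriting, the integral becomes 4·∫ cos(u) du = 4·sin(u).
Substituting back, u = exp(2*w).

4*sin(exp(2*w)) + C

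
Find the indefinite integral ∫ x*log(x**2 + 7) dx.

x**2*log(x**2 + 7)/2 - x**2/2 + 7*log(x**2 + 7)/2 + C

Let u = x**2 + 7, so du = (2*x) dx.
The integral becomes (1/2)·∫ log(u) du; integrate by parts with u′=log(u), dv′=du.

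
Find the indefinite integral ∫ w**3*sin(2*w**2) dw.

Let u = w², du = 2w dw; rewrite as (1/2)∫ u^1·sin(2u) du.
Now integrate by parts 1 time.

-w**2*cos(2*w**2)/4 + sin(2*w**2)/8 + C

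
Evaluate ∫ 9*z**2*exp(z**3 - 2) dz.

Let u = z**3 - 2, so du = (3*z**2) dz.
Rewriting, the integral becomes 3·∫ e^u du = 3·e^u.
Substituting back, u = z**3 - 2.

3*exp(z**3 - 2) + C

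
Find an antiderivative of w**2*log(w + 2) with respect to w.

Use integration by parts with u = log(w + 2), dv = w**2 dw.
Then du = 1/(w + 2) dw and v = w**3/3.

w**3*log(w + 2)/3 - w**3/9 + w**2/3 - 4*w/3 + 8*log(w + 2)/3 + C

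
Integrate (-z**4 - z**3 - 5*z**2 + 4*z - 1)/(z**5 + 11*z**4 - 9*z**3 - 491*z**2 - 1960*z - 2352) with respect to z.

Factor the denominator: (z - 7)*(z + 3)*(z + 4)**2*(z + 7).
Partial-fraction decomposition: -583/(126*(z + 7)) + 1091/(1089*(z + 4)) - 289/(33*(z + 4)**2) + 14/(5*(z + 3)) - 1481/(8470*(z - 7)).
Integrate each term; A/(z−a) gives A·log|z−a|; A/(z−a)² gives −A/(z−a).

-1481*log(z - 7)/8470 + 14*log(z + 3)/5 + 1091*log(z + 4)/1089 - 583*log(z + 7)/126 + 289/(33*z + 132) + C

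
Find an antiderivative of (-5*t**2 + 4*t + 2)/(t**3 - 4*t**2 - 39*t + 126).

Factor the denominator: (t - 7)*(t - 3)*(t + 6).
Partial-fraction decomposition: -202/(117*(t + 6)) + 31/(36*(t - 3)) - 215/(52*(t - 7)).
Integrate each term: A/(t−a) contributes A·log|t−a|.

-215*log(t - 7)/52 + 31*log(t - 3)/36 - 202*log(t + 6)/117 + C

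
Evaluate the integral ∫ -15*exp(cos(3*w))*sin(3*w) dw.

5*exp(cos(3*w)) + C

Let u = cos(3*w), so du = (-3*sin(3*w)) dw.
Rewriting, the integral becomes 5·∫ e^u du = 5·e^u.
Substituting back, u = cos(3*w).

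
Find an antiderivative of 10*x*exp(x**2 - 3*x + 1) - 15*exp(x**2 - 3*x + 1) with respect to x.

5*exp(x**2 - 3*x + 1) + C

Let u = x**2 - 3*x + 1, so du = (2*x - 3) dx.
Rewriting, the integral becomes 5·∫ e^u du = 5·e^u.
Substituting back, u = x**2 - 3*x + 1.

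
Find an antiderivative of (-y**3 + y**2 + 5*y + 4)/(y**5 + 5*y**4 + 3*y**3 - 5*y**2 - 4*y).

-log(y) + 9*log(y - 1)/20 + 7*log(y + 1)/36 + 16*log(y + 4)/45 - 1/(6*y + 6) + C

Factor the denominator: y*(y - 1)*(y + 1)**2*(y + 4).
Partial-fraction decomposition: 16/(45*(y + 4)) + 7/(36*(y + 1)) + 1/(6*(y + 1)**2) + 9/(20*(y - 1)) - 1/y.
Integrate each term; A/(y−a) gives A·log|y−a|; A/(y−a)² gives −A/(y−a).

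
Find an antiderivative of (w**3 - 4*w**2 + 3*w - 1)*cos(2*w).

Use integration by parts with u = w**3 - 4*w**2 + 3*w - 1, dv = cos(2*w) dw, so v = sin(2*w)/2.
Apply parts 3 times (tabular method): alternate signs, differentiate u down to 0, integrate dv up.

w**3*sin(2*w)/2 - 2*w**2*sin(2*w) + 3*w**2*cos(2*w)/4 + 3*w*sin(2*w)/4 - 2*w*cos(2*w) + sin(2*w)/2 + 3*cos(2*w)/8 + C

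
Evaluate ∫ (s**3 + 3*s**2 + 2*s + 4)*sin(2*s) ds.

Use integration by parts with u = s**3 + 3*s**2 + 2*s + 4, dv = sin(2*s) ds, so v = -cos(2*s)/2.
Apply parts 3 times (tabular method): alternate signs, differentiate u down to 0, integrate dv up.

-s**3*cos(2*s)/2 + 3*s**2*sin(2*s)/4 - 3*s**2*cos(2*s)/2 + 3*s*sin(2*s)/2 - s*cos(2*s)/4 + sin(2*s)/8 - 5*cos(2*s)/4 + C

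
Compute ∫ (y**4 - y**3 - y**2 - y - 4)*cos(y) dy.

Use integration by parts with u = y**4 - y**3 - y**2 - y - 4, dv = cos(y) dy, so v = sin(y).
Apply parts 4 times (tabular method): alternate signs, differentiate u down to 0, integrate dv up.

y**4*sin(y) - y**3*sin(y) + 4*y**3*cos(y) - 13*y**2*sin(y) - 3*y**2*cos(y) + 5*y*sin(y) - 26*y*cos(y) + 22*sin(y) + 5*cos(y) + C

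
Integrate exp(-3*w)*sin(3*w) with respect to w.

Let I denote the integral. Integrate by parts with u = sin(3*w), dv = exp(-3*w) dw, so v = -exp(-3*w)/3: I = -exp(-3*w)*sin(3*w)/3 + ∫ exp(-3*w)*cos(3*w) dw.
Apply parts again with u = cos(3*w), dv = exp(-3*w) dw: ∫ exp(-3*w)*cos(3*w) dw = -exp(-3*w)*cos(3*w)/3 − I. Substituting back brings back I: I = -exp(-3*w)*sin(3*w)/3 - exp(-3*w)*cos(3*w)/3 − I.
Solving for I: (1 + 1)·I equals the remaining terms, so I = (1/2)·(-exp(-3*w)*sin(3*w)/3 - exp(-3*w)*cos(3*w)/3).

-exp(-3*w)*sin(3*w)/6 - exp(-3*w)*cos(3*w)/6 + C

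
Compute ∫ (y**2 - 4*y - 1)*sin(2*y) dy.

Use integration by parts with u = y**2 - 4*y - 1, dv = sin(2*y) dy, so v = -cos(2*y)/2.
Apply parts 2 times (tabular method): alternate signs, differentiate u down to 0, integrate dv up.

-y**2*cos(2*y)/2 + y*sin(2*y)/2 + 2*y*cos(2*y) - sin(2*y) + 3*cos(2*y)/4 + C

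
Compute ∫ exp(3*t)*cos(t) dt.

exp(3*t)*sin(t)/10 + 3*exp(3*t)*cos(t)/10 + C

Let I denote the integral. Integrate by parts with u = cos(t), dv = exp(3*t) dt, so v = exp(3*t)/3: I = exp(3*t)*cos(t)/3 + (1/3)·∫ exp(3*t)*sin(t) dt.
Apply parts again with u = sin(t), dv = exp(3*t) dt: ∫ exp(3*t)*sin(t) dt = exp(3*t)*sin(t)/3 − (1/3)·I. Substituting back brings back I: I = exp(3*t)*sin(t)/9 + exp(3*t)*cos(t)/3 − (1/9)·I.
Solving for I: (1 + 1/9)·I equals the remaining terms, so I = (9/10)·(exp(3*t)*sin(t)/9 + exp(3*t)*cos(t)/3).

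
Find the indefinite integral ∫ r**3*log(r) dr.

r**4*log(r)/4 - r**4/16 + C

Use integration by parts with u = log(r), dv = r**3 dr.
Then du = 1/r dr and v = r**4/4.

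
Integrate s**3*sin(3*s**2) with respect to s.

-s**2*cos(3*s**2)/6 + sin(3*s**2)/18 + C

Let u = s², du = 2s ds; rewrite as (1/2)∫ u^1·sin(3u) du.
Now integrate by parts 1 time.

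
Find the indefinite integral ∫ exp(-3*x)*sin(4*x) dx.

-3*exp(-3*x)*sin(4*x)/25 - 4*exp(-3*x)*cos(4*x)/25 + C

Let I denote the integral. Integrate by parts with u = sin(4*x), dv = exp(-3*x) dx, so v = -exp(-3*x)/3: I = -exp(-3*x)*sin(4*x)/3 + (4/3)·∫ exp(-3*x)*cos(4*x) dx.
Apply parts again with u = cos(4*x), dv = exp(-3*x) dx: ∫ exp(-3*x)*cos(4*x) dx = -exp(-3*x)*cos(4*x)/3 − (4/3)·I. Substituting back brings back I: I = -exp(-3*x)*sin(4*x)/3 - 4*exp(-3*x)*cos(4*x)/9 − (16/9)·I.
Solving for I: (1 + 16/9)·I equals the remaining terms, so I = (9/25)·(-exp(-3*x)*sin(4*x)/3 - 4*exp(-3*x)*cos(4*x)/9).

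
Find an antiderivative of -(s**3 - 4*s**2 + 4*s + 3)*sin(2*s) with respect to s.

Use integration by parts with u = s**3 - 4*s**2 + 4*s + 3, dv = -sin(2*s) ds, so v = cos(2*s)/2.
Apply parts 3 times (tabular method): alternate signs, differentiate u down to 0, integrate dv up.

s**3*cos(2*s)/2 - 3*s**2*sin(2*s)/4 - 2*s**2*cos(2*s) + 2*s*sin(2*s) + 5*s*cos(2*s)/4 - 5*sin(2*s)/8 + 5*cos(2*s)/2 + C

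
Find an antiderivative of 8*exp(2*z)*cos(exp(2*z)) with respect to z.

Let u = exp(2*z), so du = (2*exp(2*z)) dz.
Rewriting, the integral becomes 4·∫ cos(u) du = 4·sin(u).
Substituting back, u = exp(2*z).

4*sin(exp(2*z)) + C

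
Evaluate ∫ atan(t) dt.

t*atan(t) - log(t**2 + 1)/2 + C

Use integration by parts with u = arctan(t), dv = dt.
Then du = 1/(t**2 + 1) dt.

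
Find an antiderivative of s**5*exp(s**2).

(s**4 - 2*s**2 + 2)*exp(s**2)/2 + C

Let u = s², du = 2s ds; rewrite as (1/2)∫ u^2·exp(1u) du.
Now integrate by parts 2 times.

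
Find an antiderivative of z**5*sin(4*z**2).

Let u = z², du = 2z dz; rewrite as (1/2)∫ u^2·sin(4u) du.
Now integrate by parts 2 times.

-z**4*cos(4*z**2)/8 + z**2*sin(4*z**2)/16 + cos(4*z**2)/64 + C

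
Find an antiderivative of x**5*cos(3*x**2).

x**4*sin(3*x**2)/6 + x**2*cos(3*x**2)/9 - sin(3*x**2)/27 + C

Let u = x², du = 2x dx; rewrite as (1/2)∫ u^2·cos(3u) du.
Now integrate by parts 2 times.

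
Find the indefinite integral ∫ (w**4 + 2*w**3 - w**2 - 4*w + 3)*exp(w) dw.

(w**4 - 2*w**3 + 5*w**2 - 14*w + 17)*exp(w) + C

Use integration by parts with u = w**4 + 2*w**3 - w**2 - 4*w + 3, dv = exp(w) dw, so v = exp(w).
Apply parts 4 times (tabular method): alternate signs, differentiate u down to 0, integrate dv up.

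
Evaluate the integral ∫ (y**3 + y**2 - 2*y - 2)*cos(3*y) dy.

y**3*sin(3*y)/3 + y**2*sin(3*y)/3 + y**2*cos(3*y)/3 - 8*y*sin(3*y)/9 + 2*y*cos(3*y)/9 - 20*sin(3*y)/27 - 8*cos(3*y)/27 + C

Use integration by parts with u = y**3 + y**2 - 2*y - 2, dv = cos(3*y) dy, so v = sin(3*y)/3.
Apply parts 3 times (tabular method): alternate signs, differentiate u down to 0, integrate dv up.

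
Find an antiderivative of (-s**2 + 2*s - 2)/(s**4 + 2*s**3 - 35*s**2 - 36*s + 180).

-17*log(s - 5)/264 + log(s - 2)/60 - 17*log(s + 3)/120 + 25*log(s + 6)/132 + C

Factor the denominator: (s - 5)*(s - 2)*(s + 3)*(s + 6).
Partial-fraction decomposition: 25/(132*(s + 6)) - 17/(120*(s + 3)) + 1/(60*(s - 2)) - 17/(264*(s - 5)).
Integrate each term: A/(s−a) contributes A·log|s−a|.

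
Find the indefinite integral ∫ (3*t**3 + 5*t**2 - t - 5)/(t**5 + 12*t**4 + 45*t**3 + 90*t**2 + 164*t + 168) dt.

Factor the denominator: (t + 2)*(t + 3)*(t + 7)*(t**2 + 4).
Partial-fraction decomposition: (1003*t - 1774)/(5512*(t**2 + 4)) - 391/(530*(t + 7)) + 19/(26*(t + 3)) - 7/(40*(t + 2)).
Integrate each term; A/(t−a) gives A·log|t−a|; the (Bt+D)/(t²+p²) term gives a log and an atan.

-7*log(t + 2)/40 + 19*log(t + 3)/26 - 391*log(t + 7)/530 + 1003*log(t**2 + 4)/11024 - 887*atan(t/2)/5512 + C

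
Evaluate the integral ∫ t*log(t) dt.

t**2*log(t)/2 - t**2/4 + C

Use integration by parts with u = log(t), dv = t dt.
Then du = 1/t dt and v = t**2/2.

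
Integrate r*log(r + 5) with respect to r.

Use integration by parts with u = log(r + 5), dv = r dr.
Then du = 1/(r + 5) dr and v = r**2/2.

r**2*log(r + 5)/2 - r**2/4 + 5*r/2 - 25*log(r + 5)/2 + C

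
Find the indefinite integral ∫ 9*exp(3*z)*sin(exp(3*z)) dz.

-3*cos(exp(3*z)) + C

Let u = exp(3*z), so du = (3*exp(3*z)) dz.
Rewriting, the integral becomes 3·∫ sin(u) du = 3·-cos(u).
Substituting back, u = exp(3*z).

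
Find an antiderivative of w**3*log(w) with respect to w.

Use integration by parts with u = log(w), dv = w**3 dw.
Then du = 1/w dw and v = w**4/4.

w**4*log(w)/4 - w**4/16 + C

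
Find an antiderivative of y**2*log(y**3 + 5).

y**3*log(y**3 + 5)/3 - y**3/3 + 5*log(y**3 + 5)/3 + C

Let u = y**3 + 5, so du = (3*y**2) dy.
The integral becomes (1/3)·∫ log(u) du; integrate by parts with u′=log(u), dv′=du.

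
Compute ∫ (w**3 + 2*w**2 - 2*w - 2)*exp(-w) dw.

(-w**3 - 5*w**2 - 8*w - 6)*exp(-w) + C

Use integration by parts with u = w**3 + 2*w**2 - 2*w - 2, dv = exp(-w) dw, so v = -exp(-w).
Apply parts 3 times (tabular method): alternate signs, differentiate u down to 0, integrate dv up.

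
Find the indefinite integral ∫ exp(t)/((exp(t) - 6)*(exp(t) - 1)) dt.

log(exp(t) - 6)/5 - log(exp(t) - 1)/5 + C

Let u = e^t, du = e^t dt.
The integral becomes ∫ du/((u-1)(u-6)); decompose into partial fractions.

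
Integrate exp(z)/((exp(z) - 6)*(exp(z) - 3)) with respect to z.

log(exp(z) - 6)/3 - log(exp(z) - 3)/3 + C

Let u = e^z, du = e^z dz.
The integral becomes ∫ du/((u-6)(u-3)); decompose into partial fractions.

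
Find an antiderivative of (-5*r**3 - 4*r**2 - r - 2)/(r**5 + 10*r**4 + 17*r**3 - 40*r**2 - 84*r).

log(r)/42 - log(r - 2)/6 + 3*log(r + 2)/5 - 5*log(r + 3)/3 + 127*log(r + 7)/105 + C

Factor the denominator: r*(r - 2)*(r + 2)*(r + 3)*(r + 7).
Partial-fraction decomposition: 127/(105*(r + 7)) - 5/(3*(r + 3)) + 3/(5*(r + 2)) - 1/(6*(r - 2)) + 1/(42*r).
Integrate each term: A/(r−a) contributes A·log|r−a|.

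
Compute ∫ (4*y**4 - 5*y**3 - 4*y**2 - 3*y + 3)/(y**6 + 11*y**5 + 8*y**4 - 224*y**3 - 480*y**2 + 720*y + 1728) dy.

631*log(y - 4)/8400 - log(y - 2)/512 + 97*log(y + 2)/384 - 29*log(y + 3)/21 + 40519*log(y + 6)/38400 - 2047/(320*y + 1920) + C

Factor the denominator: (y - 4)*(y - 2)*(y + 2)*(y + 3)*(y + 6)**2.
Partial-fraction decomposition: 40519/(38400*(y + 6)) + 2047/(320*(y + 6)**2) - 29/(21*(y + 3)) + 97/(384*(y + 2)) - 1/(512*(y - 2)) + 631/(8400*(y - 4)).
Integrate each term; A/(y−a) gives A·log|y−a|; A/(y−a)² gives −A/(y−a).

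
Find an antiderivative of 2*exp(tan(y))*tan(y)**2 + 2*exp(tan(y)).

Let u = tan(y), so du = (tan(y)**2 + 1) dy.
Rewriting, the integral becomes 2·∫ e^u du = 2·e^u.
Substituting back, u = tan(y).

2*exp(tan(y)) + C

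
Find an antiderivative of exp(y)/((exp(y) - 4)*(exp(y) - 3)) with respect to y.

log(exp(y) - 4) - log(exp(y) - 3) + C

Let u = e^y, du = e^y dy.
The integral becomes ∫ du/((u-4)(u-3)); decompose into partial fractions.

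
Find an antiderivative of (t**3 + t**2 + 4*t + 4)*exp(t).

(t**3 - 2*t**2 + 8*t - 4)*exp(t) + C

Use integration by parts with u = t**3 + t**2 + 4*t + 4, dv = exp(t) dt, so v = exp(t).
Apply parts 3 times (tabular method): alternate signs, differentiate u down to 0, integrate dv up.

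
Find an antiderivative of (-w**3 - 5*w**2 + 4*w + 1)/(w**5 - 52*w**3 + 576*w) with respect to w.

Factor the denominator: w*(w - 6)*(w - 4)*(w + 4)*(w + 6).
Partial-fraction decomposition: 13/(1440*(w + 6)) + 31/(640*(w + 4)) + 127/(640*(w - 4)) - 371/(1440*(w - 6)) + 1/(576*w).
Integrate each term: A/(w−a) contributes A·log|w−a|.

log(w)/576 - 371*log(w - 6)/1440 + 127*log(w - 4)/640 + 31*log(w + 4)/640 + 13*log(w + 6)/1440 + C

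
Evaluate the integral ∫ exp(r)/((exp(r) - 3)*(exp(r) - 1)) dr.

log(exp(r) - 3)/2 - log(exp(r) - 1)/2 + C

Let u = e^r, du = e^r dr.
The integral becomes ∫ du/((u-3)(u-1)); decompose into partial fractions.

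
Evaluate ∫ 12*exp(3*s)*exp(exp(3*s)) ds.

Let u = exp(3*s), so du = (3*exp(3*s)) ds.
Rewriting, the integral becomes 4·∫ e^u du = 4·e^u.
Substituting back, u = exp(3*s).

4*exp(exp(3*s)) + C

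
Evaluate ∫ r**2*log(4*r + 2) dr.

Use integration by parts with u = log(4*r + 2), dv = r**2 dr.
Then du = 4/(4*r + 2) dr and v = r**3/3.

r**3*log(4*r + 2)/3 - r**3/9 + r**2/12 - r/12 + log(2*r + 1)/24 + C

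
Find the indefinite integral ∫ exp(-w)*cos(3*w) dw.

3*exp(-w)*sin(3*w)/10 - exp(-w)*cos(3*w)/10 + C

Let I denote the integral. Integrate by parts with u = cos(3*w), dv = exp(-w) dw, so v = -exp(-w): I = -exp(-w)*cos(3*w) − 3·∫ exp(-w)*sin(3*w) dw.
Apply parts again with u = sin(3*w), dv = exp(-w) dw: ∫ exp(-w)*sin(3*w) dw = -exp(-w)*sin(3*w) + 3·I. Substituting back brings back I: I = 3*exp(-w)*sin(3*w) - exp(-w)*cos(3*w) − 9·I.
Solving for I: (1 + 9)·I equals the remaining terms, so I = (1/10)·(3*exp(-w)*sin(3*w) - exp(-w)*cos(3*w)).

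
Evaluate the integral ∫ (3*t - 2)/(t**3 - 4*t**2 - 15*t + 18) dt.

16*log(t - 6)/45 - log(t - 1)/20 - 11*log(t + 3)/36 + C

Factor the denominator: (t - 6)*(t - 1)*(t + 3).
Partial-fraction decomposition: -11/(36*(t + 3)) - 1/(20*(t - 1)) + 16/(45*(t - 6)).
Integrate each term: A/(t−a) contributes A·log|t−a|.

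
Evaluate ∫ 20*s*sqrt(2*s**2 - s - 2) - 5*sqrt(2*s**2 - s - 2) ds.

10*(2*s**2 - s - 2)**(3/2)/3 + C

Let u = 2*s**2 - s - 2, so du = (4*s - 1) ds.
Rewriting, the integral becomes 5·∫ √u du = 5·(2/3)u^(3/2).
Substituting back, u = 2*s**2 - s - 2.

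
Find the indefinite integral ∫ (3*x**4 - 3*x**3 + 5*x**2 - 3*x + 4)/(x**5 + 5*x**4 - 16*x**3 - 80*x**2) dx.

19*log(x)/400 + 9*log(x - 4)/16 - 33*log(x + 4)/4 + 266*log(x + 5)/25 + 1/(20*x) + C

Factor the denominator: x**2*(x - 4)*(x + 4)*(x + 5).
Partial-fraction decomposition: 266/(25*(x + 5)) - 33/(4*(x + 4)) + 9/(16*(x - 4)) + 19/(400*x) - 1/(20*x**2).
Integrate each term; A/(x−a) gives A·log|x−a|; A/(x−a)² gives −A/(x−a).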